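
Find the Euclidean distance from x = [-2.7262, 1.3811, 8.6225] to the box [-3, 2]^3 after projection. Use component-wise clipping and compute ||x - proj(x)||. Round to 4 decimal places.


Project each component onto [-3, 2].
clip(-2.7262) = -2.7262, clip(1.3811) = 1.3811, clip(8.6225) = 2.0
Projection = [-2.7262, 1.3811, 2.0]
Squared diffs: [0.0, 0.0, 43.8575]
Distance = sqrt(43.8575) = 6.6225


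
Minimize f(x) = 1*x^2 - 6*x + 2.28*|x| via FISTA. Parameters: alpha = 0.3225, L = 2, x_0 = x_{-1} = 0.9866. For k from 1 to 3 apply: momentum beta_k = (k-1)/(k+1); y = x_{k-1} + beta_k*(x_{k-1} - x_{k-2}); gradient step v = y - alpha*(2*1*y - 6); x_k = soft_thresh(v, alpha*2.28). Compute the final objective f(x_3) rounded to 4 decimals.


FISTA on f(x) = 1*x^2 - 6*x + 2.28*|x|
L = 2, alpha = 0.3225
Iteration 1: beta = 0.0, y = 0.9866 + 0.0*(0.9866 - 0.9866) = 0.9866
  grad(y) = -4.0268, v = y - alpha*grad = 2.2852
  prox(v) = soft_thresh(2.2852, 0.7353) = 1.5499
Iteration 2: beta = 0.3333, y = 1.5499 + 0.3333*(1.5499 - 0.9866) = 1.7377
  grad(y) = -2.5246, v = y - alpha*grad = 2.5519
  prox(v) = soft_thresh(2.5519, 0.7353) = 1.8166
Iteration 3: beta = 0.5, y = 1.8166 + 0.5*(1.8166 - 1.5499) = 1.9499
  grad(y) = -2.1002, v = y - alpha*grad = 2.6272
  prox(v) = soft_thresh(2.6272, 0.7353) = 1.8919
f(x_3) = 1*1.8919^2 - 6*1.8919 + 2.28*|1.8919| = -3.4586


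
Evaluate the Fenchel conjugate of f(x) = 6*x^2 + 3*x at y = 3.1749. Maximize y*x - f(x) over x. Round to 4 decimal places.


f*(y) = sup_x {y*x - a*x^2 - b*x} = sup_x {(y-b)*x - a*x^2}
FOC: (y - b) - 2a*x = 0 => x* = (y - b)/(2a)
x* = (3.1749 - 3)/(2*6) = 0.0146
f*(3.1749) = (y-b)^2/(4a) = (3.1749 - 3)^2/(4*6)
= 0.0306/24 = 0.0013


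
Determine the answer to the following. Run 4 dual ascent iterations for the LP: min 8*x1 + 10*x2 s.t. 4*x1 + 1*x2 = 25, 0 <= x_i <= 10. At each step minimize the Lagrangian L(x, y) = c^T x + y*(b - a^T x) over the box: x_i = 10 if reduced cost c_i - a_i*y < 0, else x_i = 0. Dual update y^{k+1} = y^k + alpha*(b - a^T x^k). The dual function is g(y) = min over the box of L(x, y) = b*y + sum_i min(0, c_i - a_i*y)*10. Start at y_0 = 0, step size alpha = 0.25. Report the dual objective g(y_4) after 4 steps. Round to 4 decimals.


Dual ascent for LP: min 8*x1 + 10*x2, 4*x1 + 1*x2 = 25, 0 <= x_i <= 10
Step 1: y^k = 0.0, reduced costs: (8.0, 10.0)
  x^k = (0.0, 0.0), subgradient = b - a^T x = 25.0
  y^{k+1} = 0.0 + 0.25*25.0 = 6.25
Step 2: y^k = 6.25, reduced costs: (-17.0, 3.75)
  x^k = (10.0, 0.0), subgradient = b - a^T x = -15.0
  y^{k+1} = 6.25 + 0.25*-15.0 = 2.5
Step 3: y^k = 2.5, reduced costs: (-2.0, 7.5)
  x^k = (10.0, 0.0), subgradient = b - a^T x = -15.0
  y^{k+1} = 2.5 + 0.25*-15.0 = -1.25
Step 4: y^k = -1.25, reduced costs: (13.0, 11.25)
  x^k = (0.0, 0.0), subgradient = b - a^T x = 25.0
  y^{k+1} = -1.25 + 0.25*25.0 = 5.0
Dual objective at y_4 = 5.0: reduced costs (-12.0, 5.0), box minimizer x = (10.0, 0.0)
g(y_4) = b*y + (c1 - a1*y)*x1 + (c2 - a2*y)*x2 = 25*5.0 + (-12.0)*10.0 + 5.0*0.0 = 125.0 - 120.0 + 0.0 = 5.0


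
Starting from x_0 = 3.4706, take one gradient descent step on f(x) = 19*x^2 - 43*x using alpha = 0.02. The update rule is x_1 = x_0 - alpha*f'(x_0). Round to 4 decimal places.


We compute the gradient at x_0 and apply the update.
f'(x) = 38*x - 43
f'(3.4706) = 38*3.4706 - 43 = 88.8828
x_1 = 3.4706 - 0.02*88.8828 = 1.6929


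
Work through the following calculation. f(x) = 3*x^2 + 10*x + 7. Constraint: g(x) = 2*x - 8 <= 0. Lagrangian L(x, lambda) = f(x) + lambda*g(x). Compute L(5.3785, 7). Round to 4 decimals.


Step 1: Evaluate f(x).
f(5.3785) = 3*5.3785^2 + 10*5.3785 + 7 = 147.5698
Step 2: Evaluate g(x).
g(5.3785) = 2*5.3785 - 8 = 2.757
Step 3: Compute Lagrangian.
L = 147.5698 + 7*2.757 = 166.8688


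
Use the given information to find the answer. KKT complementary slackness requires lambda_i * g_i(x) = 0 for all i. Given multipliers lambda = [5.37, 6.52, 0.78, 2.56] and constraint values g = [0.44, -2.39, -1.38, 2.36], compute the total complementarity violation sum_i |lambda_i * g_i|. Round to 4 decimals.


KKT complementary slackness check:
lambda_1 * g_1 = 5.37 * 0.44 = 2.3628
lambda_2 * g_2 = 6.52 * -2.39 = -15.5828
lambda_3 * g_3 = 0.78 * -1.38 = -1.0764
lambda_4 * g_4 = 2.56 * 2.36 = 6.0416
Total violation = 2.3628 + 15.5828 + 1.0764 + 6.0416 = 25.0636


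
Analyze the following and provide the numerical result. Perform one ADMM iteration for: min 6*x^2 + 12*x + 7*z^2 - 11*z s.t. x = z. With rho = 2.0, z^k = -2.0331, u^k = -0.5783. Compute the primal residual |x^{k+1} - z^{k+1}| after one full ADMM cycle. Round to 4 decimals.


ADMM iteration with rho = 2.0, z^k = -2.0331, u^k = -0.5783
Step 1: x-update.
Minimize 6*x^2 + 12*x + (2.0/2)*(x + 2.0331 - 0.5783)^2
FOC: (2*6 + 2.0)*x = -12 + 2.0*(-2.0331 + 0.5783)
x^{k+1} = -1.065
Step 2: z-update.
Minimize 7*z^2 - 11*z + (2.0/2)*(-1.065 - z - 0.5783)^2
FOC: (2*7 + 2.0)*z = 11 + 2.0*(-1.065 - 0.5783)
z^{k+1} = 0.4821
Step 3: u-update.
u^{k+1} = -0.5783 - 1.065 - 0.4821 = -2.1254
Step 4: Primal residual = |-1.065 - 0.4821| = 1.5471


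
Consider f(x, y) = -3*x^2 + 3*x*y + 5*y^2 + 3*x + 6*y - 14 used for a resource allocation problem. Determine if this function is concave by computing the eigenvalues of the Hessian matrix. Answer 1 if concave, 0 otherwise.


The Hessian of f(x,y) = -3*x^2 + 3*x*y + 5*y^2 + 3*x + 6*y - 14 is:
H = [[-6, 3], [3, 10]]
Trace = -6 + 10 = 4
Determinant = -6*10 - (3)^2 = -69
Discriminant = (4)^2 - 4*-69 = 292.0
Eigenvalues: lambda_1 = -6.544, lambda_2 = 10.544
The function is not concave.

0


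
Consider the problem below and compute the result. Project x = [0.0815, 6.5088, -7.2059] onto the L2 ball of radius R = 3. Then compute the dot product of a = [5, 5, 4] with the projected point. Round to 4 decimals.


Step 1: Compute ||x|| (intermediates to 6 decimals).
||x|| = sqrt(0.0815^2 + 6.5088^2 + (-7.2059)^2) = 9.710619
Step 2: Project.
Since ||x|| > R, scale = R/||x|| = 3/9.710619 = 0.30894, proj(x) = scale * x
proj(x) = [0.025179, 2.010829, -2.226191]
Step 3: Dot product.
a^T * proj(x) = 5*0.025179 + 5*2.010829 + 4*(-2.226191) = 1.2753


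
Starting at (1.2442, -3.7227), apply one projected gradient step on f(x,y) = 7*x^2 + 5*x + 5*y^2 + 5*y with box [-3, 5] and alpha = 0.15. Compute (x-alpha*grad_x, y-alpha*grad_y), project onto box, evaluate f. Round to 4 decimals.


Step 1: Compute gradient at (1.2442, -3.7227).
grad_x = 2*7*1.2442 + 5 = 22.4188
grad_y = 2*5*-3.7227 + 5 = -32.227
Step 2: Gradient step.
x_raw = 1.2442 - 0.15*22.4188 = -2.1186
y_raw = -3.7227 - 0.15*-32.227 = 1.1114
Step 3: Project onto [-3, 5].
x_proj = clip(-2.1186) = -2.1186
y_proj = clip(1.1114) = 1.1114
Step 4: Evaluate f.
f(-2.1186, 1.1114) = 32.559


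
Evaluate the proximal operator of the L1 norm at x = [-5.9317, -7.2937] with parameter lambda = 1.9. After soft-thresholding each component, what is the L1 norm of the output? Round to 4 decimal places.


Soft-thresholding with lambda = 1.9:
prox(-5.9317) = sign(-5.9317)*max(|-5.9317| - 1.9, 0) = -4.0317
prox(-7.2937) = sign(-7.2937)*max(|-7.2937| - 1.9, 0) = -5.3937
prox(x) = [-4.0317, -5.3937]
||prox(x)||_1 = 4.0317 + 5.3937 = 9.4254


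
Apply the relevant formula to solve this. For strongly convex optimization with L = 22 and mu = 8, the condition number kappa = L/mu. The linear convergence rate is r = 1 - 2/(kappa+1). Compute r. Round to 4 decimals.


Step 1: Compute the condition number.
kappa = L/mu = 22/8 = 2.75
Step 2: Compute the convergence rate.
r = 1 - 2/(kappa + 1) = 1 - 2*mu/(L + mu) = (L - mu)/(L + mu) = 14/30 = 0.4667


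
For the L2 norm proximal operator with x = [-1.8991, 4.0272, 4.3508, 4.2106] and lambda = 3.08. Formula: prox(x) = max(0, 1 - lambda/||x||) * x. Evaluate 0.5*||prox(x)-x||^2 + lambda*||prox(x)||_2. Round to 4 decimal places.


Step 1: Compute ||x||.
||x|| = 7.5156
Step 2: Compute scaling factor.
scale = max(0, 1 - 3.08/7.5156) = 0.5902
Step 3: prox(x) = [-1.1208, 2.3768, 2.5678, 2.485]
||prox(x)|| = 4.4356
Step 4: Proximal objective.
0.5*||prox-x||^2 = 4.7432
lambda*||prox|| = 13.6616
Total = 18.4047


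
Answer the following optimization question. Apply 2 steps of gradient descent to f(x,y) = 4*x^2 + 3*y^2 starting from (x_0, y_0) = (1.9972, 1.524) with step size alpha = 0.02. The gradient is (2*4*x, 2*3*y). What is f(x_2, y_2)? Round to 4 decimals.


Gradient descent on f(x,y) = 4*x^2 + 3*y^2.
Starting point: (1.9972, 1.524), alpha = 0.02
Step 1: grad_x = 2*4*1.9972 = 15.9776, grad_y = 2*3*1.524 = 9.144
  x_1 = 1.9972 - 0.02*15.9776 = 1.6776
  y_1 = 1.524 - 0.02*9.144 = 1.3411
Step 2: grad_x = 2*4*1.6776 = 13.4212, grad_y = 2*3*1.3411 = 8.0467
  x_2 = 1.6776 - 0.02*13.4212 = 1.4092
  y_2 = 1.3411 - 0.02*8.0467 = 1.1802
f(1.4092, 1.1802) = 4*1.4092^2 + 3*1.1802^2 = 12.1222


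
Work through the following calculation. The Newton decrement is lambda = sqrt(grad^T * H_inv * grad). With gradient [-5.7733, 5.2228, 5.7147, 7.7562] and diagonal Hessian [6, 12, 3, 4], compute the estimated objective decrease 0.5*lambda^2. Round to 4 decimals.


Step 1: H is diagonal, so H^(-1) * g = [-0.9622, 0.4352, 1.9049, 1.9391].
Step 2: g^T H^(-1) g = sum_i g_i^2 / H_ii
  = (-5.7733)^2/6 + (5.2228)^2/12 + (5.7147)^2/3 + (7.7562)^2/4
  = 5.5552 + 2.2731 + 10.8859 + 15.0397 = 33.7539
Step 3: Objective decrease = 0.5 * g^T H^(-1) g = 16.8769


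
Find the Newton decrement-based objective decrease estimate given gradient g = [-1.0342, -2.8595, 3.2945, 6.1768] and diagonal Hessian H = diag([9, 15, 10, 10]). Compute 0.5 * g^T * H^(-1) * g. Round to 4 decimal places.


Step 1: H is diagonal, so H^(-1) * g = [-0.1149, -0.1906, 0.3295, 0.6177].
Step 2: g^T H^(-1) g = sum_i g_i^2 / H_ii
  = (-1.0342)^2/9 + (-2.8595)^2/15 + (3.2945)^2/10 + (6.1768)^2/10
  = 0.1188 + 0.5451 + 1.0854 + 3.8153 = 5.5646
Step 3: Objective decrease = 0.5 * g^T H^(-1) g = 2.7823


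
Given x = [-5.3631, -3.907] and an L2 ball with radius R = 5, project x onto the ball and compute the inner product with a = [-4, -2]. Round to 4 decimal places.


Step 1: Compute ||x|| (intermediates to 6 decimals).
||x|| = sqrt((-5.3631)^2 + (-3.907)^2) = 6.635321
Step 2: Project.
Since ||x|| > R, scale = R/||x|| = 5/6.635321 = 0.753543, proj(x) = scale * x
proj(x) = [-4.041326, -2.944093]
Step 3: Dot product.
a^T * proj(x) = -4*(-4.041326) - 2*(-2.944093) = 22.0535


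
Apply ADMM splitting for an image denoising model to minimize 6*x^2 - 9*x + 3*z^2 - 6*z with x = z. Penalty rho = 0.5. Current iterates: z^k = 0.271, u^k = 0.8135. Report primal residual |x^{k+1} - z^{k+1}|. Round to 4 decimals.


ADMM iteration with rho = 0.5, z^k = 0.271, u^k = 0.8135
Step 1: x-update.
Minimize 6*x^2 - 9*x + (0.5/2)*(x - 0.271 + 0.8135)^2
FOC: (2*6 + 0.5)*x = 9 + 0.5*(0.271 - 0.8135)
x^{k+1} = 0.6983
Step 2: z-update.
Minimize 3*z^2 - 6*z + (0.5/2)*(0.6983 - z + 0.8135)^2
FOC: (2*3 + 0.5)*z = 6 + 0.5*(0.6983 + 0.8135)
z^{k+1} = 1.0394
Step 3: u-update.
u^{k+1} = 0.8135 + 0.6983 - 1.0394 = 0.4724
Step 4: Primal residual = |0.6983 - 1.0394| = 0.3411


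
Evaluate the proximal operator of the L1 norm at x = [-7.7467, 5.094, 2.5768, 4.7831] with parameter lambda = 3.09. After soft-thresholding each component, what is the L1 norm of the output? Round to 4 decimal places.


Soft-thresholding with lambda = 3.09:
prox(-7.7467) = sign(-7.7467)*max(|-7.7467| - 3.09, 0) = -4.6567
prox(5.094) = sign(5.094)*max(|5.094| - 3.09, 0) = 2.004
prox(2.5768) = sign(2.5768)*max(|2.5768| - 3.09, 0) = 0.0
prox(4.7831) = sign(4.7831)*max(|4.7831| - 3.09, 0) = 1.6931
prox(x) = [-4.6567, 2.004, 0.0, 1.6931]
||prox(x)||_1 = 4.6567 + 2.004 + 0.0 + 1.6931 = 8.3538


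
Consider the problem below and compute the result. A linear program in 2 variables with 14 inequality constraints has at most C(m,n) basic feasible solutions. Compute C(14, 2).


Each vertex corresponds to some choice of n active constraints out of m, so the number of vertices is at most C(m, n) = m! / (n!(m-n)!).
m = 14, n = 2
Numerator: 14 * 13
Denominator: 2! = 2
C(14, 2) = 91


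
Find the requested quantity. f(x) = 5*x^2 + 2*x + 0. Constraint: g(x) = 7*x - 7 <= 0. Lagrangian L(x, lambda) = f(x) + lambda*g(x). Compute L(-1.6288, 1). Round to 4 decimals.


Step 1: Evaluate f(x).
f(-1.6288) = 5*(-1.6288)^2 + 2*(-1.6288) + 0 = 10.0073
Step 2: Evaluate g(x).
g(-1.6288) = 7*-1.6288 - 7 = -18.4016
Step 3: Compute Lagrangian.
L = 10.0073 + 1*-18.4016 = -8.3943


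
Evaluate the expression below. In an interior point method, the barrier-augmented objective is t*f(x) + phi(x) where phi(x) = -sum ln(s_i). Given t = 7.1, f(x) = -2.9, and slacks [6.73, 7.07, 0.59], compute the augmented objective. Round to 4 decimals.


Step 1: Compute log-barrier.
ln values: [1.9066, 1.9559, -0.5276]
phi = -(1.9066 + 1.9559 - 0.5276) = -3.3348
Step 2: Compute augmented objective.
t*f(x) = 7.1*-2.9 = -20.59
Total = -20.59 - 3.3348 = -23.9248


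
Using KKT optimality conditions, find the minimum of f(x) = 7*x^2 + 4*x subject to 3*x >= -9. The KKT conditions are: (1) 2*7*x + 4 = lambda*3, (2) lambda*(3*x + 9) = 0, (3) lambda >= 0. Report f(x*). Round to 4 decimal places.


Step 1: Try lambda = 0 (constraint inactive).
Stationarity: 2*7*x + 4 = 0
x* = -4/(2*7) = -2/7 = -0.2857 (rounded; the exact value -2/7 is used below)
Check constraint: 3*-0.2857 = -0.8571 >= -9 -- satisfied.
Step 2: Compute optimal value.
f(x*) = 7*(-2/7)^2 + 4*(-2/7) = -0.5714


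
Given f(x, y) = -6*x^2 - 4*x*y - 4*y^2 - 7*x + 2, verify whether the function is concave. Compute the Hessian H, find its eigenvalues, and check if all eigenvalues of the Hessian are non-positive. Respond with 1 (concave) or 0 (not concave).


The Hessian of f(x,y) = -6*x^2 - 4*x*y - 4*y^2 - 7*x + 2 is:
H = [[-12, -4], [-4, -8]]
Trace = -12 - 8 = -20
Determinant = -12*-8 - (-4)^2 = 80
Discriminant = (-20)^2 - 4*80 = 80.0
Eigenvalues: lambda_1 = -14.4721, lambda_2 = -5.5279
The function is concave.

1


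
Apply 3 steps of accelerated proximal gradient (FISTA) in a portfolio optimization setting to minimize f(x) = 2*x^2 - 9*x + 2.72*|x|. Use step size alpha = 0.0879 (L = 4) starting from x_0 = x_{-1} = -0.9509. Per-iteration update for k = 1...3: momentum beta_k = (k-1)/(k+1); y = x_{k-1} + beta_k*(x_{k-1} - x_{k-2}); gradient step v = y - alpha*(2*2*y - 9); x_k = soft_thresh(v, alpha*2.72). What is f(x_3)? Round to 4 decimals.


FISTA on f(x) = 2*x^2 - 9*x + 2.72*|x|
L = 4, alpha = 0.0879
Iteration 1: beta = 0.0, y = -0.9509 + 0.0*(-0.9509 + 0.9509) = -0.9509
  grad(y) = -12.8036, v = y - alpha*grad = 0.1745
  prox(v) = soft_thresh(0.1745, 0.2391) = 0.0
Iteration 2: beta = 0.3333, y = 0.0 + 0.3333*(0.0 + 0.9509) = 0.317
  grad(y) = -7.7321, v = y - alpha*grad = 0.9966
  prox(v) = soft_thresh(0.9966, 0.2391) = 0.7575
Iteration 3: beta = 0.5, y = 0.7575 + 0.5*(0.7575 - 0.0) = 1.1363
  grad(y) = -4.4548, v = y - alpha*grad = 1.5279
  prox(v) = soft_thresh(1.5279, 0.2391) = 1.2888
f(x_3) = 2*1.2888^2 - 9*1.2888 + 2.72*|1.2888| = -4.7716


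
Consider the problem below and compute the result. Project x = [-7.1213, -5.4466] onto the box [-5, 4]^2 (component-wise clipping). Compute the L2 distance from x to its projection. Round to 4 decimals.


Project each component onto [-5, 4].
clip(-7.1213) = -5.0, clip(-5.4466) = -5.0
Projection = [-5.0, -5.0]
Squared diffs: [4.4999, 0.1995]
Distance = sqrt(4.6994) = 2.1678


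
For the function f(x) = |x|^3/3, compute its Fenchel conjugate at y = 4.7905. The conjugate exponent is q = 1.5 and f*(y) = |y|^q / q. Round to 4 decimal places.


The conjugate exponent q satisfies 1/p + 1/q = 1.
p = 3, so q = 3/(3 - 1) = 1.5
|y|^q = 4.7905^1.5 = 10.4851
f*(4.7905) = 10.4851 / 1.5 = 6.99


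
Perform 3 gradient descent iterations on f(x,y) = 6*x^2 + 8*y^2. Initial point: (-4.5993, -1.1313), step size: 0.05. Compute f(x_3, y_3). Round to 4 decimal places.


Gradient descent on f(x,y) = 6*x^2 + 8*y^2.
Starting point: (-4.5993, -1.1313), alpha = 0.05
Step 1: grad_x = 2*6*-4.5993 = -55.1916, grad_y = 2*8*-1.1313 = -18.1008
  x_1 = -4.5993 - 0.05*-55.1916 = -1.8397
  y_1 = -1.1313 - 0.05*-18.1008 = -0.2263
Step 2: grad_x = 2*6*-1.8397 = -22.0766, grad_y = 2*8*-0.2263 = -3.6202
  x_2 = -1.8397 - 0.05*-22.0766 = -0.7359
  y_2 = -0.2263 - 0.05*-3.6202 = -0.0453
Step 3: grad_x = 2*6*-0.7359 = -8.8307, grad_y = 2*8*-0.0453 = -0.724
  x_3 = -0.7359 - 0.05*-8.8307 = -0.2944
  y_3 = -0.0453 - 0.05*-0.724 = -0.0091
f(-0.2944, -0.0091) = 6*(-0.2944)^2 + 8*(-0.0091)^2 = 0.5205


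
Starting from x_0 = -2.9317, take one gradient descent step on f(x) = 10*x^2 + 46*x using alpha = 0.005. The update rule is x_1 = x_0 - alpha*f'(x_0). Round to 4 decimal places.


We compute the gradient at x_0 and apply the update.
f'(x) = 20*x + 46
f'(-2.9317) = 20*-2.9317 + 46 = -12.634
x_1 = -2.9317 - 0.005*-12.634 = -2.8685


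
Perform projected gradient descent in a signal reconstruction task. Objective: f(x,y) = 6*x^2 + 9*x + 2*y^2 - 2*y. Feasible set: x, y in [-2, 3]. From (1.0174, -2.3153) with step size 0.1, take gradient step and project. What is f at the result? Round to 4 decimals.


Step 1: Compute gradient at (1.0174, -2.3153).
grad_x = 2*6*1.0174 + 9 = 21.2088
grad_y = 2*2*-2.3153 - 2 = -11.2612
Step 2: Gradient step.
x_raw = 1.0174 - 0.1*21.2088 = -1.1035
y_raw = -2.3153 - 0.1*-11.2612 = -1.1892
Step 3: Project onto [-2, 3].
x_proj = clip(-1.1035) = -1.1035
y_proj = clip(-1.1892) = -1.1892
Step 4: Evaluate f.
f(-1.1035, -1.1892) = 2.5813


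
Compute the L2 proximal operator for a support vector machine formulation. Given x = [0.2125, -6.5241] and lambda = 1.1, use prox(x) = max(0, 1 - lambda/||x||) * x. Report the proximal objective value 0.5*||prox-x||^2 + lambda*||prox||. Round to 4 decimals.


Step 1: Compute ||x||.
||x|| = 6.5276
Step 2: Compute scaling factor.
scale = max(0, 1 - 1.1/6.5276) = 0.8315
Step 3: prox(x) = [0.1767, -5.4247]
||prox(x)|| = 5.4276
Step 4: Proximal objective.
0.5*||prox-x||^2 = 0.605
lambda*||prox|| = 5.9704
Total = 6.5753


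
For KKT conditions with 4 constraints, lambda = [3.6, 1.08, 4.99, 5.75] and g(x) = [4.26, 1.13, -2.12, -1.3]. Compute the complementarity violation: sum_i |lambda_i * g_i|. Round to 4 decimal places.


KKT complementary slackness check:
lambda_1 * g_1 = 3.6 * 4.26 = 15.336
lambda_2 * g_2 = 1.08 * 1.13 = 1.2204
lambda_3 * g_3 = 4.99 * -2.12 = -10.5788
lambda_4 * g_4 = 5.75 * -1.3 = -7.475
Total violation = 15.336 + 1.2204 + 10.5788 + 7.475 = 34.6102


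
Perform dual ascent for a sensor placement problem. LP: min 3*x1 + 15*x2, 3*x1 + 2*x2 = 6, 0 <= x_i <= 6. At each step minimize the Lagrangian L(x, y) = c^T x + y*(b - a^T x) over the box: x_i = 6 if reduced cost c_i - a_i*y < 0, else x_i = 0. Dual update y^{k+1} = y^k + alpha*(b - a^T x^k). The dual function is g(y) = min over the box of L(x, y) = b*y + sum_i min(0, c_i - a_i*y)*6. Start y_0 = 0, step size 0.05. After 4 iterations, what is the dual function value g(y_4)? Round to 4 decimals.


Dual ascent for LP: min 3*x1 + 15*x2, 3*x1 + 2*x2 = 6, 0 <= x_i <= 6
Step 1: y^k = 0.0, reduced costs: (3.0, 15.0)
  x^k = (0.0, 0.0), subgradient = b - a^T x = 6.0
  y^{k+1} = 0.0 + 0.05*6.0 = 0.3
Step 2: y^k = 0.3, reduced costs: (2.1, 14.4)
  x^k = (0.0, 0.0), subgradient = b - a^T x = 6.0
  y^{k+1} = 0.3 + 0.05*6.0 = 0.6
Step 3: y^k = 0.6, reduced costs: (1.2, 13.8)
  x^k = (0.0, 0.0), subgradient = b - a^T x = 6.0
  y^{k+1} = 0.6 + 0.05*6.0 = 0.9
Step 4: y^k = 0.9, reduced costs: (0.3, 13.2)
  x^k = (0.0, 0.0), subgradient = b - a^T x = 6.0
  y^{k+1} = 0.9 + 0.05*6.0 = 1.2
Dual objective at y_4 = 1.2: reduced costs (-0.6, 12.6), box minimizer x = (6.0, 0.0)
g(y_4) = b*y + (c1 - a1*y)*x1 + (c2 - a2*y)*x2 = 6*1.2 + (-0.6)*6.0 + 12.6*0.0 = 7.2 - 3.6 + 0.0 = 3.6


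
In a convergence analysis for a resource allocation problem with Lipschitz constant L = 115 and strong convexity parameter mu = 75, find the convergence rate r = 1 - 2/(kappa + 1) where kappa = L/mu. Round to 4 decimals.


Step 1: Compute the condition number.
kappa = L/mu = 115/75 = 1.5333
Step 2: Compute the convergence rate.
r = 1 - 2/(kappa + 1) = 1 - 2*mu/(L + mu) = (L - mu)/(L + mu) = 40/190 = 0.2105


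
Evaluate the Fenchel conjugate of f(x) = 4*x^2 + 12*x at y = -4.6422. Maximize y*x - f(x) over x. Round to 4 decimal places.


f*(y) = sup_x {y*x - a*x^2 - b*x} = sup_x {(y-b)*x - a*x^2}
FOC: (y - b) - 2a*x = 0 => x* = (y - b)/(2a)
x* = (-4.6422 - 12)/(2*4) = -2.0803
f*(-4.6422) = (y-b)^2/(4a) = (-4.6422 - 12)^2/(4*4)
= 276.9628/16 = 17.3102


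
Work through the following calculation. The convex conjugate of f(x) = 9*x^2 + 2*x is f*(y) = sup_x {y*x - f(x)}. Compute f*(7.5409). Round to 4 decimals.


f*(y) = sup_x {y*x - a*x^2 - b*x} = sup_x {(y-b)*x - a*x^2}
FOC: (y - b) - 2a*x = 0 => x* = (y - b)/(2a)
x* = (7.5409 - 2)/(2*9) = 0.3078
f*(7.5409) = (y-b)^2/(4a) = (7.5409 - 2)^2/(4*9)
= 30.7016/36 = 0.8528


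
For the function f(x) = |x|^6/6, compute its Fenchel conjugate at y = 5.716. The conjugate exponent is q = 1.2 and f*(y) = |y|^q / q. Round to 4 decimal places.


The conjugate exponent q satisfies 1/p + 1/q = 1.
p = 6, so q = 6/(6 - 1) = 1.2
|y|^q = 5.716^1.2 = 8.1005
f*(5.716) = 8.1005 / 1.2 = 6.7504


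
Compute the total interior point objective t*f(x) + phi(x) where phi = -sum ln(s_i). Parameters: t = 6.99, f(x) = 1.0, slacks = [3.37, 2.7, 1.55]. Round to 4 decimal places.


Step 1: Compute log-barrier.
ln values: [1.2149, 0.9933, 0.4383]
phi = -(1.2149 + 0.9933 + 0.4383) = -2.6464
Step 2: Compute augmented objective.
t*f(x) = 6.99*1.0 = 6.99
Total = 6.99 - 2.6464 = 4.3436


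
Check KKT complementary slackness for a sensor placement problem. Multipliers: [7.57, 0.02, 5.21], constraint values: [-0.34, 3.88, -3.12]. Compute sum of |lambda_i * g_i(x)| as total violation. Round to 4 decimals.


KKT complementary slackness check:
lambda_1 * g_1 = 7.57 * -0.34 = -2.5738
lambda_2 * g_2 = 0.02 * 3.88 = 0.0776
lambda_3 * g_3 = 5.21 * -3.12 = -16.2552
Total violation = 2.5738 + 0.0776 + 16.2552 = 18.9066


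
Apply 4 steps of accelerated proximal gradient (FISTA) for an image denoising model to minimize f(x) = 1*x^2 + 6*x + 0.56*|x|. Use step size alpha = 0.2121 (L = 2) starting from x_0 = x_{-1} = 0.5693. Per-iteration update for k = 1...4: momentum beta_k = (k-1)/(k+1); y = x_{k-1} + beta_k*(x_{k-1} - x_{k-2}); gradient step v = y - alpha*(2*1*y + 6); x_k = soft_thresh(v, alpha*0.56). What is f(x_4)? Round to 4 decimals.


FISTA on f(x) = 1*x^2 + 6*x + 0.56*|x|
L = 2, alpha = 0.2121
Iteration 1: beta = 0.0, y = 0.5693 + 0.0*(0.5693 - 0.5693) = 0.5693
  grad(y) = 7.1386, v = y - alpha*grad = -0.9448
  prox(v) = soft_thresh(-0.9448, 0.1188) = -0.826
Iteration 2: beta = 0.3333, y = -0.826 + 0.3333*(-0.826 - 0.5693) = -1.2911
  grad(y) = 3.4177, v = y - alpha*grad = -2.016
  prox(v) = soft_thresh(-2.016, 0.1188) = -1.8973
Iteration 3: beta = 0.5, y = -1.8973 + 0.5*(-1.8973 + 0.826) = -2.4329
  grad(y) = 1.1343, v = y - alpha*grad = -2.6734
  prox(v) = soft_thresh(-2.6734, 0.1188) = -2.5547
Iteration 4: beta = 0.6, y = -2.5547 + 0.6*(-2.5547 + 1.8973) = -2.9491
  grad(y) = 0.1018, v = y - alpha*grad = -2.9707
  prox(v) = soft_thresh(-2.9707, 0.1188) = -2.8519
f(x_4) = 1*(-2.8519)^2 + 6*(-2.8519) + 0.56*|-2.8519| = -7.381


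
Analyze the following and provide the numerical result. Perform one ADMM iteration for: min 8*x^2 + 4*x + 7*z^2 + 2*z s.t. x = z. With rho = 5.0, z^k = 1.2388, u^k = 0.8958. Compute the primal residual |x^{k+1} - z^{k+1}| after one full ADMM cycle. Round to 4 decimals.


ADMM iteration with rho = 5.0, z^k = 1.2388, u^k = 0.8958
Step 1: x-update.
Minimize 8*x^2 + 4*x + (5.0/2)*(x - 1.2388 + 0.8958)^2
FOC: (2*8 + 5.0)*x = -4 + 5.0*(1.2388 - 0.8958)
x^{k+1} = -0.1088
Step 2: z-update.
Minimize 7*z^2 + 2*z + (5.0/2)*(-0.1088 - z + 0.8958)^2
FOC: (2*7 + 5.0)*z = -2 + 5.0*(-0.1088 + 0.8958)
z^{k+1} = 0.1018
Step 3: u-update.
u^{k+1} = 0.8958 - 0.1088 - 0.1018 = 0.6852
Step 4: Primal residual = |-0.1088 - 0.1018| = 0.2106


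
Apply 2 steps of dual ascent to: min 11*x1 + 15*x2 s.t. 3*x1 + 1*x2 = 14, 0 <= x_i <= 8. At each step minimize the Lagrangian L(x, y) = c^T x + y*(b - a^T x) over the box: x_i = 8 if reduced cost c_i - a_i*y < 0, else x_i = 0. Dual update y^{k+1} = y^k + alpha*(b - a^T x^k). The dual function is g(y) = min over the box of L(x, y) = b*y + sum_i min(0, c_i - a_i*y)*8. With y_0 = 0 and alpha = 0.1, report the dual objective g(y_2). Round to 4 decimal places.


Dual ascent for LP: min 11*x1 + 15*x2, 3*x1 + 1*x2 = 14, 0 <= x_i <= 8
Step 1: y^k = 0.0, reduced costs: (11.0, 15.0)
  x^k = (0.0, 0.0), subgradient = b - a^T x = 14.0
  y^{k+1} = 0.0 + 0.1*14.0 = 1.4
Step 2: y^k = 1.4, reduced costs: (6.8, 13.6)
  x^k = (0.0, 0.0), subgradient = b - a^T x = 14.0
  y^{k+1} = 1.4 + 0.1*14.0 = 2.8
Dual objective at y_2 = 2.8: reduced costs (2.6, 12.2), box minimizer x = (0.0, 0.0)
g(y_2) = b*y + (c1 - a1*y)*x1 + (c2 - a2*y)*x2 = 14*2.8 + 2.6*0.0 + 12.2*0.0 = 39.2 + 0.0 + 0.0 = 39.2


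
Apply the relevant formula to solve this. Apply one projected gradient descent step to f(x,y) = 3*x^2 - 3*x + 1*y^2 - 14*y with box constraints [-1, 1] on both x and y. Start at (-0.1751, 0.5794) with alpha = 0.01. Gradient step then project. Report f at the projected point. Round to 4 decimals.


Step 1: Compute gradient at (-0.1751, 0.5794).
grad_x = 2*3*-0.1751 - 3 = -4.0506
grad_y = 2*1*0.5794 - 14 = -12.8412
Step 2: Gradient step.
x_raw = -0.1751 - 0.01*-4.0506 = -0.1346
y_raw = 0.5794 - 0.01*-12.8412 = 0.7078
Step 3: Project onto [-1, 1].
x_proj = clip(-0.1346) = -0.1346
y_proj = clip(0.7078) = 0.7078
Step 4: Evaluate f.
f(-0.1346, 0.7078) = -8.9502


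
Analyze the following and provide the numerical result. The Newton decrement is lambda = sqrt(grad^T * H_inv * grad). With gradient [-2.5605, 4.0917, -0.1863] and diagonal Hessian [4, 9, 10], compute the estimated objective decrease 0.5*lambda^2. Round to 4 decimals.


Step 1: H is diagonal, so H^(-1) * g = [-0.6401, 0.4546, -0.0186].
Step 2: g^T H^(-1) g = sum_i g_i^2 / H_ii
  = (-2.5605)^2/4 + (4.0917)^2/9 + (-0.1863)^2/10
  = 1.639 + 1.8602 + 0.0035 = 3.5027
Step 3: Objective decrease = 0.5 * g^T H^(-1) g = 1.7514


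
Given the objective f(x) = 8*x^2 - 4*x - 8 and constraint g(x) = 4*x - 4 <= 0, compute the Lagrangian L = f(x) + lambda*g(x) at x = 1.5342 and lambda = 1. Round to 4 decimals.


Step 1: Evaluate f(x).
f(1.5342) = 8*1.5342^2 - 4*1.5342 - 8 = 4.6934
Step 2: Evaluate g(x).
g(1.5342) = 4*1.5342 - 4 = 2.1368
Step 3: Compute Lagrangian.
L = 4.6934 + 1*2.1368 = 6.8302


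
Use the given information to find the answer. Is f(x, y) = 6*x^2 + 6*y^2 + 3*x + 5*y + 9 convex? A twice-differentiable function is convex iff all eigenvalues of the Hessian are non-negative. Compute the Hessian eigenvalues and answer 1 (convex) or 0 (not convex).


The Hessian of f(x,y) = 6*x^2 + 6*y^2 + 3*x + 5*y + 9 is:
H = [[12, 0], [0, 12]]
Trace = 12 + 12 = 24
Determinant = 12*12 - (0)^2 = 144
Discriminant = (24)^2 - 4*144 = 0.0
Eigenvalues: lambda_1 = 12.0, lambda_2 = 12.0
The function is convex.

1


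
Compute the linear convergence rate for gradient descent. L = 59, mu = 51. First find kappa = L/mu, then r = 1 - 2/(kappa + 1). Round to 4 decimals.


Step 1: Compute the condition number.
kappa = L/mu = 59/51 = 1.1569
Step 2: Compute the convergence rate.
r = 1 - 2/(kappa + 1) = 1 - 2*mu/(L + mu) = (L - mu)/(L + mu) = 8/110 = 0.0727


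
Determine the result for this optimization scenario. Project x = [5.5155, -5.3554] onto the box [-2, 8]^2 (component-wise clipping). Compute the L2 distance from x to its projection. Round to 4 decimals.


Project each component onto [-2, 8].
clip(5.5155) = 5.5155, clip(-5.3554) = -2.0
Projection = [5.5155, -2.0]
Squared diffs: [0.0, 11.2587]
Distance = sqrt(11.2587) = 3.3554


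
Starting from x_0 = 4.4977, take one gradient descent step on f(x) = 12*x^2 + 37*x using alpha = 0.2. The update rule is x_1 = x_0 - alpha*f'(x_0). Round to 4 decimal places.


We compute the gradient at x_0 and apply the update.
f'(x) = 24*x + 37
f'(4.4977) = 24*4.4977 + 37 = 144.9448
x_1 = 4.4977 - 0.2*144.9448 = -24.4913


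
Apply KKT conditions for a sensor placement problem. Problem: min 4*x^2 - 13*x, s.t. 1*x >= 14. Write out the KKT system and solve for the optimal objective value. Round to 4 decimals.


Step 1: Try lambda = 0 (constraint inactive).
x_unc = 13/(2*4) = 1.625
Check: 1*1.625 = 1.625 < 14 -- violated!
Step 2: Constraint must be active: 1*x = 14
x* = 14/1 = 14.0
lambda = (2*4*14.0 - 13)/1 = 99.0
Step 3: Compute optimal value.
f(x*) = 4*14.0^2 - 13*14.0 = 602.0


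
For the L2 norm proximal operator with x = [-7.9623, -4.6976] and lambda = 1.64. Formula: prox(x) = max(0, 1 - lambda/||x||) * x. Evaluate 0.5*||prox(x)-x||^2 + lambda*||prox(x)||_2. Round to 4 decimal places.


Step 1: Compute ||x||.
||x|| = 9.2448
Step 2: Compute scaling factor.
scale = max(0, 1 - 1.64/9.2448) = 0.8226
Step 3: prox(x) = [-6.5498, -3.8643]
||prox(x)|| = 7.6048
Step 4: Proximal objective.
0.5*||prox-x||^2 = 1.3448
lambda*||prox|| = 12.4719
Total = 13.8166


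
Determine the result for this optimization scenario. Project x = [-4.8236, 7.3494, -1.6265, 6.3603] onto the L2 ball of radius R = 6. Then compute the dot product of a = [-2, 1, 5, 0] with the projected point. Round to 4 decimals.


Step 1: Compute ||x|| (intermediates to 6 decimals).
||x|| = sqrt((-4.8236)^2 + 7.3494^2 + (-1.6265)^2 + 6.3603^2) = 10.971769
Step 2: Project.
Since ||x|| > R, scale = R/||x|| = 6/10.971769 = 0.546858, proj(x) = scale * x
proj(x) = [-2.637824, 4.019078, -0.889465, 3.478181]
Step 3: Dot product.
a^T * proj(x) = -2*(-2.637824) + 1*4.019078 + 5*(-0.889465) + 0*3.478181 = 4.8474


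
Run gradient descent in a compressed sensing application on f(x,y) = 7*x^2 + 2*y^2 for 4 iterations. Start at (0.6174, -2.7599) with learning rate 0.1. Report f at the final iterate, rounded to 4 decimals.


Gradient descent on f(x,y) = 7*x^2 + 2*y^2.
Starting point: (0.6174, -2.7599), alpha = 0.1
Step 1: grad_x = 2*7*0.6174 = 8.6436, grad_y = 2*2*-2.7599 = -11.0396
  x_1 = 0.6174 - 0.1*8.6436 = -0.247
  y_1 = -2.7599 - 0.1*-11.0396 = -1.6559
Step 2: grad_x = 2*7*-0.247 = -3.4574, grad_y = 2*2*-1.6559 = -6.6238
  x_2 = -0.247 - 0.1*-3.4574 = 0.0988
  y_2 = -1.6559 - 0.1*-6.6238 = -0.9936
Step 3: grad_x = 2*7*0.0988 = 1.383, grad_y = 2*2*-0.9936 = -3.9743
  x_3 = 0.0988 - 0.1*1.383 = -0.0395
  y_3 = -0.9936 - 0.1*-3.9743 = -0.5961
Step 4: grad_x = 2*7*-0.0395 = -0.5532, grad_y = 2*2*-0.5961 = -2.3846
  x_4 = -0.0395 - 0.1*-0.5532 = 0.0158
  y_4 = -0.5961 - 0.1*-2.3846 = -0.3577
f(0.0158, -0.3577) = 7*0.0158^2 + 2*(-0.3577)^2 = 0.2576


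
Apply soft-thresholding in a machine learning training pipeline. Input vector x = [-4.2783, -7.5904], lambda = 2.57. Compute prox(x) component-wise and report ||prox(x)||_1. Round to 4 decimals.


Soft-thresholding with lambda = 2.57:
prox(-4.2783) = sign(-4.2783)*max(|-4.2783| - 2.57, 0) = -1.7083
prox(-7.5904) = sign(-7.5904)*max(|-7.5904| - 2.57, 0) = -5.0204
prox(x) = [-1.7083, -5.0204]
||prox(x)||_1 = 1.7083 + 5.0204 = 6.7287


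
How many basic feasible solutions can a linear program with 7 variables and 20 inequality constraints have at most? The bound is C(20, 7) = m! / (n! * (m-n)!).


Each vertex corresponds to some choice of n active constraints out of m, so the number of vertices is at most C(m, n) = m! / (n!(m-n)!).
m = 20, n = 7
Numerator: 20 * 19 * 18 * 17 * 16 * 15 * 14
Denominator: 7! = 5040
C(20, 7) = 77520


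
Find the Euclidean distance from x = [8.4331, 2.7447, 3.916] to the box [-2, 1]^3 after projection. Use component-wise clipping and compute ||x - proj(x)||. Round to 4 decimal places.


Project each component onto [-2, 1].
clip(8.4331) = 1.0, clip(2.7447) = 1.0, clip(3.916) = 1.0
Projection = [1.0, 1.0, 1.0]
Squared diffs: [55.251, 3.044, 8.5031]
Distance = sqrt(66.7981) = 8.173


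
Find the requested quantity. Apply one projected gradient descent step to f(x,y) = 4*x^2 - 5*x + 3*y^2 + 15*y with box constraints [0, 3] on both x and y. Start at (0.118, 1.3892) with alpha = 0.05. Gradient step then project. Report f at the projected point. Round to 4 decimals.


Step 1: Compute gradient at (0.118, 1.3892).
grad_x = 2*4*0.118 - 5 = -4.056
grad_y = 2*3*1.3892 + 15 = 23.3352
Step 2: Gradient step.
x_raw = 0.118 - 0.05*-4.056 = 0.3208
y_raw = 1.3892 - 0.05*23.3352 = 0.2224
Step 3: Project onto [0, 3].
x_proj = clip(0.3208) = 0.3208
y_proj = clip(0.2224) = 0.2224
Step 4: Evaluate f.
f(0.3208, 0.2224) = 2.2927


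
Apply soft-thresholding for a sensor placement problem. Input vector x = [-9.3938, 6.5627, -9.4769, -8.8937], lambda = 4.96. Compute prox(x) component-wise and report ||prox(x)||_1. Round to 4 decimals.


Soft-thresholding with lambda = 4.96:
prox(-9.3938) = sign(-9.3938)*max(|-9.3938| - 4.96, 0) = -4.4338
prox(6.5627) = sign(6.5627)*max(|6.5627| - 4.96, 0) = 1.6027
prox(-9.4769) = sign(-9.4769)*max(|-9.4769| - 4.96, 0) = -4.5169
prox(-8.8937) = sign(-8.8937)*max(|-8.8937| - 4.96, 0) = -3.9337
prox(x) = [-4.4338, 1.6027, -4.5169, -3.9337]
||prox(x)||_1 = 4.4338 + 1.6027 + 4.5169 + 3.9337 = 14.4871


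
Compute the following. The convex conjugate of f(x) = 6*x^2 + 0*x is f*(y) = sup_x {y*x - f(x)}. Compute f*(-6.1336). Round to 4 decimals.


f*(y) = sup_x {y*x - a*x^2 - b*x} = sup_x {(y-b)*x - a*x^2}
FOC: (y - b) - 2a*x = 0 => x* = (y - b)/(2a)
x* = (-6.1336 - 0)/(2*6) = -0.5111
f*(-6.1336) = (y-b)^2/(4a) = (-6.1336 - 0)^2/(4*6)
= 37.621/24 = 1.5675


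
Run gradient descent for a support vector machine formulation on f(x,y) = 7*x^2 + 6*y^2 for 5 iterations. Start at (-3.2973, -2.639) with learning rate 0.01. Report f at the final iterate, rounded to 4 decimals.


Gradient descent on f(x,y) = 7*x^2 + 6*y^2.
Starting point: (-3.2973, -2.639), alpha = 0.01
Step 1: grad_x = 2*7*-3.2973 = -46.1622, grad_y = 2*6*-2.639 = -31.668
  x_1 = -3.2973 - 0.01*-46.1622 = -2.8357
  y_1 = -2.639 - 0.01*-31.668 = -2.3223
Step 2: grad_x = 2*7*-2.8357 = -39.6995, grad_y = 2*6*-2.3223 = -27.8678
  x_2 = -2.8357 - 0.01*-39.6995 = -2.4387
  y_2 = -2.3223 - 0.01*-27.8678 = -2.0436
Step 3: grad_x = 2*7*-2.4387 = -34.1416, grad_y = 2*6*-2.0436 = -24.5237
  x_3 = -2.4387 - 0.01*-34.1416 = -2.0973
  y_3 = -2.0436 - 0.01*-24.5237 = -1.7984
Step 4: grad_x = 2*7*-2.0973 = -29.3617, grad_y = 2*6*-1.7984 = -21.5809
  x_4 = -2.0973 - 0.01*-29.3617 = -1.8037
  y_4 = -1.7984 - 0.01*-21.5809 = -1.5826
Step 5: grad_x = 2*7*-1.8037 = -25.2511, grad_y = 2*6*-1.5826 = -18.9912
  x_5 = -1.8037 - 0.01*-25.2511 = -1.5511
  y_5 = -1.5826 - 0.01*-18.9912 = -1.3927
f(-1.5511, -1.3927) = 7*(-1.5511)^2 + 6*(-1.3927)^2 = 28.4796


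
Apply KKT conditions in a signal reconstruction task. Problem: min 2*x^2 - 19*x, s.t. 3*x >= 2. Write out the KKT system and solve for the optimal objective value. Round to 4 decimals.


Step 1: Try lambda = 0 (constraint inactive).
Stationarity: 2*2*x - 19 = 0
x* = 19/(2*2) = 4.75
Check constraint: 3*4.75 = 14.25 >= 2 -- satisfied.
Step 2: Compute optimal value.
f(x*) = 2*4.75^2 - 19*4.75 = -45.125


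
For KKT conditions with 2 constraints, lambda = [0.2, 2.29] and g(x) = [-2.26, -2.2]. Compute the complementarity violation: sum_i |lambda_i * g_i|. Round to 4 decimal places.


KKT complementary slackness check:
lambda_1 * g_1 = 0.2 * -2.26 = -0.452
lambda_2 * g_2 = 2.29 * -2.2 = -5.038
Total violation = 0.452 + 5.038 = 5.49


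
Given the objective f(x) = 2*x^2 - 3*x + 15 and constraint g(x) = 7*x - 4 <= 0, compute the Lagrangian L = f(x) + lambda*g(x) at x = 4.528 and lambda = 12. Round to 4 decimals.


Step 1: Evaluate f(x).
f(4.528) = 2*4.528^2 - 3*4.528 + 15 = 42.4216
Step 2: Evaluate g(x).
g(4.528) = 7*4.528 - 4 = 27.696
Step 3: Compute Lagrangian.
L = 42.4216 + 12*27.696 = 374.7736


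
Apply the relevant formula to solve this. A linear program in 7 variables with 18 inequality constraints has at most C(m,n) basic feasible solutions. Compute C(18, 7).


Each vertex corresponds to some choice of n active constraints out of m, so the number of vertices is at most C(m, n) = m! / (n!(m-n)!).
m = 18, n = 7
Numerator: 18 * 17 * 16 * 15 * 14 * 13 * 12
Denominator: 7! = 5040
C(18, 7) = 31824


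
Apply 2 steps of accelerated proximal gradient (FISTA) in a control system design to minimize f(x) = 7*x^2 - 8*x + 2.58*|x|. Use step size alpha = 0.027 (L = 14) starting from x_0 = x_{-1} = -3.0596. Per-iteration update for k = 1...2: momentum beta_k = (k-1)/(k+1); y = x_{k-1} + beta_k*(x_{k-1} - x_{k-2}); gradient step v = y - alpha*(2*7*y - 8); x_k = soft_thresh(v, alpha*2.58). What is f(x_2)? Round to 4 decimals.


FISTA on f(x) = 7*x^2 - 8*x + 2.58*|x|
L = 14, alpha = 0.027
Iteration 1: beta = 0.0, y = -3.0596 + 0.0*(-3.0596 + 3.0596) = -3.0596
  grad(y) = -50.8344, v = y - alpha*grad = -1.6871
  prox(v) = soft_thresh(-1.6871, 0.0697) = -1.6174
Iteration 2: beta = 0.3333, y = -1.6174 + 0.3333*(-1.6174 + 3.0596) = -1.1367
  grad(y) = -23.9135, v = y - alpha*grad = -0.491
  prox(v) = soft_thresh(-0.491, 0.0697) = -0.4214
f(x_2) = 7*(-0.4214)^2 - 8*(-0.4214) + 2.58*|-0.4214| = 5.7007


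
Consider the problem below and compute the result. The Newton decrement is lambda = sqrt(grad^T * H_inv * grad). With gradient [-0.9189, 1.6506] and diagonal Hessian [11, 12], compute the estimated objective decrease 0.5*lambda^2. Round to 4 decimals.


Step 1: H is diagonal, so H^(-1) * g = [-0.0835, 0.1376].
Step 2: g^T H^(-1) g = sum_i g_i^2 / H_ii
  = (-0.9189)^2/11 + (1.6506)^2/12
  = 0.0768 + 0.227 = 0.3038
Step 3: Objective decrease = 0.5 * g^T H^(-1) g = 0.1519


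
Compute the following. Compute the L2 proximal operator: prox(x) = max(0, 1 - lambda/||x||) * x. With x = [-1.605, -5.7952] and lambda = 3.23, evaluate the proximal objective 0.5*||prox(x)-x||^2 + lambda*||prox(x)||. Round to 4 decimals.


Step 1: Compute ||x||.
||x|| = 6.0133
Step 2: Compute scaling factor.
scale = max(0, 1 - 3.23/6.0133) = 0.4629
Step 3: prox(x) = [-0.7429, -2.6824]
||prox(x)|| = 2.7833
Step 4: Proximal objective.
0.5*||prox-x||^2 = 5.2165
lambda*||prox|| = 8.9901
Total = 14.2067


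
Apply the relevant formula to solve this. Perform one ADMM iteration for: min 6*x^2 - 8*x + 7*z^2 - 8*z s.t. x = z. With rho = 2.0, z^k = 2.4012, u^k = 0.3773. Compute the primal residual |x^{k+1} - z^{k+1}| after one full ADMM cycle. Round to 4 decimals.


ADMM iteration with rho = 2.0, z^k = 2.4012, u^k = 0.3773
Step 1: x-update.
Minimize 6*x^2 - 8*x + (2.0/2)*(x - 2.4012 + 0.3773)^2
FOC: (2*6 + 2.0)*x = 8 + 2.0*(2.4012 - 0.3773)
x^{k+1} = 0.8606
Step 2: z-update.
Minimize 7*z^2 - 8*z + (2.0/2)*(0.8606 - z + 0.3773)^2
FOC: (2*7 + 2.0)*z = 8 + 2.0*(0.8606 + 0.3773)
z^{k+1} = 0.6547
Step 3: u-update.
u^{k+1} = 0.3773 + 0.8606 - 0.6547 = 0.5831
Step 4: Primal residual = |0.8606 - 0.6547| = 0.2058


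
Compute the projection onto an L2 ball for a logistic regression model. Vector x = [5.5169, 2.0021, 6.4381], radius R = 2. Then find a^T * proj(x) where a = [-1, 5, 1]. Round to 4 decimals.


Step 1: Compute ||x|| (intermediates to 6 decimals).
||x|| = sqrt(5.5169^2 + 2.0021^2 + 6.4381^2) = 8.7117
Step 2: Project.
Since ||x|| > R, scale = R/||x|| = 2/8.7117 = 0.229576, proj(x) = scale * x
proj(x) = [1.266548, 0.459634, 1.478033]
Step 3: Dot product.
a^T * proj(x) = -1*1.266548 + 5*0.459634 + 1*1.478033 = 2.5097


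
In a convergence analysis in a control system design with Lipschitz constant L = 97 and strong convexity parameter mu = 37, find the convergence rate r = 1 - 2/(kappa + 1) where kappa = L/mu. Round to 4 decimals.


Step 1: Compute the condition number.
kappa = L/mu = 97/37 = 2.6216
Step 2: Compute the convergence rate.
r = 1 - 2/(kappa + 1) = 1 - 2*mu/(L + mu) = (L - mu)/(L + mu) = 60/134 = 0.4478


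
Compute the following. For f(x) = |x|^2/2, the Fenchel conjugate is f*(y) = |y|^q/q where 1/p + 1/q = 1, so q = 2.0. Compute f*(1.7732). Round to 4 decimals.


The conjugate exponent q satisfies 1/p + 1/q = 1.
p = 2, so q = 2/(2 - 1) = 2.0
|y|^q = 1.7732^2.0 = 3.1442
f*(1.7732) = 3.1442 / 2.0 = 1.5721


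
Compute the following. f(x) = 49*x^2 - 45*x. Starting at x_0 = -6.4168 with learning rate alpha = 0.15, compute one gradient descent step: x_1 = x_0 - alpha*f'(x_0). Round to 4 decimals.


We compute the gradient at x_0 and apply the update.
f'(x) = 98*x - 45
f'(-6.4168) = 98*-6.4168 - 45 = -673.8464
x_1 = -6.4168 - 0.15*-673.8464 = 94.6602
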